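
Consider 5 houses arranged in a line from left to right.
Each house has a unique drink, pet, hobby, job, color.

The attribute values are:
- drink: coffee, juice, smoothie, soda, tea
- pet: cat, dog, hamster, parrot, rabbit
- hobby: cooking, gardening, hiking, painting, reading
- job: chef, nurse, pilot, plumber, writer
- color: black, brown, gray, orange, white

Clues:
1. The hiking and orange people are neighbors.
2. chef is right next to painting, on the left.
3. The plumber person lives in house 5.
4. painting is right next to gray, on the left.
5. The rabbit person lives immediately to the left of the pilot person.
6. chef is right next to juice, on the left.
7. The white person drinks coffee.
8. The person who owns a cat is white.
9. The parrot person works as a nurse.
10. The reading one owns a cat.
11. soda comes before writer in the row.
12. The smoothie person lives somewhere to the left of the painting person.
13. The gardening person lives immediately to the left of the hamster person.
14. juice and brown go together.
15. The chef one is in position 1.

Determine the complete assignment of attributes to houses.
Solution:

House | Drink | Pet | Hobby | Job | Color
-----------------------------------------
  1   | smoothie | rabbit | gardening | chef | black
  2   | juice | hamster | painting | pilot | brown
  3   | soda | parrot | hiking | nurse | gray
  4   | tea | dog | cooking | writer | orange
  5   | coffee | cat | reading | plumber | white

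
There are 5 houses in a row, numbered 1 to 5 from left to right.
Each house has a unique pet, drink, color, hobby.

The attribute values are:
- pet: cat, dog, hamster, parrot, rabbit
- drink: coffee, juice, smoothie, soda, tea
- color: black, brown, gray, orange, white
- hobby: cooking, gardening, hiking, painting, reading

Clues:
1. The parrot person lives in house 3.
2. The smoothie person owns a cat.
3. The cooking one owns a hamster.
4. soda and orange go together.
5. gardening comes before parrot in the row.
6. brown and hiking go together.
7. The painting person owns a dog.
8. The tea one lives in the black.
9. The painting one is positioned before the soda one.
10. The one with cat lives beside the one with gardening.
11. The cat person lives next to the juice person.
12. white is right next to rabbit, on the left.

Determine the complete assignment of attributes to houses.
Solution:

House | Pet | Drink | Color | Hobby
-----------------------------------
  1   | cat | smoothie | white | reading
  2   | rabbit | juice | gray | gardening
  3   | parrot | coffee | brown | hiking
  4   | dog | tea | black | painting
  5   | hamster | soda | orange | cooking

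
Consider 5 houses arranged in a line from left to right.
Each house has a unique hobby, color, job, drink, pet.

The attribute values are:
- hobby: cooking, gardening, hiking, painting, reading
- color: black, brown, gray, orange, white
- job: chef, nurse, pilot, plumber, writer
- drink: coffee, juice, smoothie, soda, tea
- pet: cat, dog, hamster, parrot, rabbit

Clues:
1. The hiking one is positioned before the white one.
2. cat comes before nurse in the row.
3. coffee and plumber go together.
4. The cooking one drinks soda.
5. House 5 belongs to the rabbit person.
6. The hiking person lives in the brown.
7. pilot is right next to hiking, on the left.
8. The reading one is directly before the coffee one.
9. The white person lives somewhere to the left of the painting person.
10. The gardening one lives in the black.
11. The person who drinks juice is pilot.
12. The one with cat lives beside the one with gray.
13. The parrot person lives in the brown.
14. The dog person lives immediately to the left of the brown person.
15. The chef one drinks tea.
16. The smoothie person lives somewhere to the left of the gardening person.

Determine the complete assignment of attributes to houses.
Solution:

House | Hobby | Color | Job | Drink | Pet
-----------------------------------------
  1   | reading | orange | pilot | juice | dog
  2   | hiking | brown | plumber | coffee | parrot
  3   | cooking | white | writer | soda | cat
  4   | painting | gray | nurse | smoothie | hamster
  5   | gardening | black | chef | tea | rabbit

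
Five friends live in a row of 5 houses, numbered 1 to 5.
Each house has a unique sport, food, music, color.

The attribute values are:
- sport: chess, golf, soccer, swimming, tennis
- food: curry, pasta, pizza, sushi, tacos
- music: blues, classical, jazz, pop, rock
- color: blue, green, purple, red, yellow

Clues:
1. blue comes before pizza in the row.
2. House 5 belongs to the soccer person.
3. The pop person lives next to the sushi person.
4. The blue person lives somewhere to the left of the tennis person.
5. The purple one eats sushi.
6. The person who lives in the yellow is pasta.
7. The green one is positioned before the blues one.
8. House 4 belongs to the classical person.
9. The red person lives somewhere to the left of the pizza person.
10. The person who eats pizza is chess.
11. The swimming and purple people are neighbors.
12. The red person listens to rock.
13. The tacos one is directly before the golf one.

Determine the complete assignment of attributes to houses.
Solution:

House | Sport | Food | Music | Color
------------------------------------
  1   | swimming | tacos | pop | blue
  2   | golf | sushi | jazz | purple
  3   | tennis | curry | rock | red
  4   | chess | pizza | classical | green
  5   | soccer | pasta | blues | yellow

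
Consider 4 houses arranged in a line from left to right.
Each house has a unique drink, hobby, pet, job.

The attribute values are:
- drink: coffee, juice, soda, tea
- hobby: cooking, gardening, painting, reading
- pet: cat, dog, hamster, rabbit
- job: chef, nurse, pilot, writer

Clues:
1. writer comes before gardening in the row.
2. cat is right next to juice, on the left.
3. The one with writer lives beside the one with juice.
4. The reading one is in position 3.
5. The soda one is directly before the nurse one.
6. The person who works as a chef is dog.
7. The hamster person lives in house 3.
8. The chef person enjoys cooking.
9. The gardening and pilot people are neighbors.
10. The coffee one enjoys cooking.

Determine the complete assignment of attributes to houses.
Solution:

House | Drink | Hobby | Pet | Job
---------------------------------
  1   | soda | painting | cat | writer
  2   | juice | gardening | rabbit | nurse
  3   | tea | reading | hamster | pilot
  4   | coffee | cooking | dog | chef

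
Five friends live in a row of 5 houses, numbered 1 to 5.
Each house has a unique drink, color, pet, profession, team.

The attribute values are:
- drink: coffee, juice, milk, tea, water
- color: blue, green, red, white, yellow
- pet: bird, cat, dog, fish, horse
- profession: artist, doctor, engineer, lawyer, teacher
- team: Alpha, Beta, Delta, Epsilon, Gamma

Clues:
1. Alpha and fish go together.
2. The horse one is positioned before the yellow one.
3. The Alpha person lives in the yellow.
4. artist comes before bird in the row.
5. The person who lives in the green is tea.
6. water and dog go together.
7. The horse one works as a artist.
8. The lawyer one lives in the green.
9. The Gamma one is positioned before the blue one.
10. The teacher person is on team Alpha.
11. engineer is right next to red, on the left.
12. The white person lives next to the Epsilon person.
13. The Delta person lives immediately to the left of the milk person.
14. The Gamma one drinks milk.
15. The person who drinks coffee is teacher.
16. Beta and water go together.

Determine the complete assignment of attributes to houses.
Solution:

House | Drink | Color | Pet | Profession | Team
-----------------------------------------------
  1   | tea | green | cat | lawyer | Delta
  2   | milk | white | horse | artist | Gamma
  3   | juice | blue | bird | engineer | Epsilon
  4   | water | red | dog | doctor | Beta
  5   | coffee | yellow | fish | teacher | Alpha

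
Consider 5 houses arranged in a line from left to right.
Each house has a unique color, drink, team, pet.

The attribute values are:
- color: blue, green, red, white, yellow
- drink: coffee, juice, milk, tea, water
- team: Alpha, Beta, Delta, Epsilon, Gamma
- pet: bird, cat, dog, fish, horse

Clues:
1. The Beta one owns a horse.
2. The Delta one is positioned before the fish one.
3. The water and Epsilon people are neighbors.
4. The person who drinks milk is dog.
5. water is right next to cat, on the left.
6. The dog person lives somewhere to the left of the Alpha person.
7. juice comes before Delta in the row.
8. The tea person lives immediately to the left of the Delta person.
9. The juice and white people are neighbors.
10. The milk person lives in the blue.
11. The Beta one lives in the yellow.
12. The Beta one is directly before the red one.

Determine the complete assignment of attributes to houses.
Solution:

House | Color | Drink | Team | Pet
----------------------------------
  1   | yellow | water | Beta | horse
  2   | red | juice | Epsilon | cat
  3   | white | tea | Gamma | bird
  4   | blue | milk | Delta | dog
  5   | green | coffee | Alpha | fish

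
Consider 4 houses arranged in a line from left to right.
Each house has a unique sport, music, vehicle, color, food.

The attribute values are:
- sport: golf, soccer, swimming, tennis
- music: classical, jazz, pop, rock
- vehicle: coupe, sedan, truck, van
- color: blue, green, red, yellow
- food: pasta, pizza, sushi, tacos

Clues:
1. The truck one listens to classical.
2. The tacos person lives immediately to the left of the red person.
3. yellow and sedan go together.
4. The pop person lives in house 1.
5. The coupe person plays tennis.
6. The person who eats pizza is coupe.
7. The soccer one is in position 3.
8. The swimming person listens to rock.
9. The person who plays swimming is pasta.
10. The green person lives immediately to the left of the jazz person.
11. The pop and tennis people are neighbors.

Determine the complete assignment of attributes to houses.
Solution:

House | Sport | Music | Vehicle | Color | Food
----------------------------------------------
  1   | golf | pop | van | green | tacos
  2   | tennis | jazz | coupe | red | pizza
  3   | soccer | classical | truck | blue | sushi
  4   | swimming | rock | sedan | yellow | pasta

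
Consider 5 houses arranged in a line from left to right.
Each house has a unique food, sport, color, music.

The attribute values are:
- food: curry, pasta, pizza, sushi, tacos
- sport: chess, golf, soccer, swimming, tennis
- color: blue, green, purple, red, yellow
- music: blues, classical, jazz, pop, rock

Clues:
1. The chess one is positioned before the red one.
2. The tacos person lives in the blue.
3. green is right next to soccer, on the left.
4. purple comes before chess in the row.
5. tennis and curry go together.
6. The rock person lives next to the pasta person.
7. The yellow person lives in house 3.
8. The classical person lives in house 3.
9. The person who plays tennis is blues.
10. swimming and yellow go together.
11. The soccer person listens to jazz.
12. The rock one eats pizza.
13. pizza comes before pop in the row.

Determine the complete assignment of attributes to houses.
Solution:

House | Food | Sport | Color | Music
------------------------------------
  1   | pizza | golf | green | rock
  2   | pasta | soccer | purple | jazz
  3   | sushi | swimming | yellow | classical
  4   | tacos | chess | blue | pop
  5   | curry | tennis | red | blues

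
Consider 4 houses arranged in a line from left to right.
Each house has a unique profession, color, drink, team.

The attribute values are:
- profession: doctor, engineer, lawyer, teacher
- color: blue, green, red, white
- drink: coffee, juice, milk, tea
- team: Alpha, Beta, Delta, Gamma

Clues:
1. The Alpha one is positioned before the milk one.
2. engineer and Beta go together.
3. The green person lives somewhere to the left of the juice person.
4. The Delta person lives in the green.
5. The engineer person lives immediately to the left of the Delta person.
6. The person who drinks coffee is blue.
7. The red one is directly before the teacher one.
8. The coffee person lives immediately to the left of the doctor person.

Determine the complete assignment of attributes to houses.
Solution:

House | Profession | Color | Drink | Team
-----------------------------------------
  1   | engineer | blue | coffee | Beta
  2   | doctor | green | tea | Delta
  3   | lawyer | red | juice | Alpha
  4   | teacher | white | milk | Gamma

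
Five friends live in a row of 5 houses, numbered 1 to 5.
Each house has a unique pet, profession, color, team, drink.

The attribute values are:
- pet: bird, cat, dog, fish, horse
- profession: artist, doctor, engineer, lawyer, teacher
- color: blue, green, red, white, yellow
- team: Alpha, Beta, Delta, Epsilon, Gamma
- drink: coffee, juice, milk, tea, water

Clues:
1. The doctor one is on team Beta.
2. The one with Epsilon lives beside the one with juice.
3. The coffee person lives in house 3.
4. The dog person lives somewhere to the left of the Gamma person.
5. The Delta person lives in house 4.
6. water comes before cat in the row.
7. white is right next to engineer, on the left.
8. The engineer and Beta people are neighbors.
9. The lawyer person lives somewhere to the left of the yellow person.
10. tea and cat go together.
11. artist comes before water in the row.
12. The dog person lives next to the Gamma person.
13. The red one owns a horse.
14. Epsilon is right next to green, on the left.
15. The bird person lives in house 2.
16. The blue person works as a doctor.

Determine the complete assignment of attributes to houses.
Solution:

House | Pet | Profession | Color | Team | Drink
-----------------------------------------------
  1   | dog | artist | white | Epsilon | milk
  2   | bird | engineer | green | Gamma | juice
  3   | fish | doctor | blue | Beta | coffee
  4   | horse | lawyer | red | Delta | water
  5   | cat | teacher | yellow | Alpha | tea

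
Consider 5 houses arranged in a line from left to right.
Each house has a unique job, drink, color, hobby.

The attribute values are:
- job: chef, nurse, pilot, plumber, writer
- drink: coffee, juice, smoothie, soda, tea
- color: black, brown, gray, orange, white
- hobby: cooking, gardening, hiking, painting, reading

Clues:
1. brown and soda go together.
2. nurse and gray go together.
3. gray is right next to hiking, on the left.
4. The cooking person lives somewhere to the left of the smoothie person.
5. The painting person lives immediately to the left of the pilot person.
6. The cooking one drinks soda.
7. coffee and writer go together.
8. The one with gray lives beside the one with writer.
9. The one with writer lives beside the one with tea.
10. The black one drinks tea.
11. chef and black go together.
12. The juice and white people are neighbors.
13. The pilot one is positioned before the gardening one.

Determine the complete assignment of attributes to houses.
Solution:

House | Job | Drink | Color | Hobby
-----------------------------------
  1   | nurse | juice | gray | reading
  2   | writer | coffee | white | hiking
  3   | chef | tea | black | painting
  4   | pilot | soda | brown | cooking
  5   | plumber | smoothie | orange | gardening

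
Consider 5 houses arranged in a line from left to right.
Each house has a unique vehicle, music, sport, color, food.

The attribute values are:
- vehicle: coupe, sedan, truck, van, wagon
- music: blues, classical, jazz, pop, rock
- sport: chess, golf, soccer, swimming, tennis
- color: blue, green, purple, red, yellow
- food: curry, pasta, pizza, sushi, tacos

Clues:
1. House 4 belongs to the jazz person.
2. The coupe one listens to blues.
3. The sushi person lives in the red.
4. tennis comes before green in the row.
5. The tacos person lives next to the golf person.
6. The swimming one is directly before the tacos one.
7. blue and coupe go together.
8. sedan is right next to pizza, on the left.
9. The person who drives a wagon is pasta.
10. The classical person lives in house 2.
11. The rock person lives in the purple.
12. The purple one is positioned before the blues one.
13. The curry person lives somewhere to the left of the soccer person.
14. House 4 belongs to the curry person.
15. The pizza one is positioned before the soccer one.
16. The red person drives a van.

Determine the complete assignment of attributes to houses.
Solution:

House | Vehicle | Music | Sport | Color | Food
----------------------------------------------
  1   | wagon | rock | swimming | purple | pasta
  2   | sedan | classical | tennis | yellow | tacos
  3   | coupe | blues | golf | blue | pizza
  4   | truck | jazz | chess | green | curry
  5   | van | pop | soccer | red | sushi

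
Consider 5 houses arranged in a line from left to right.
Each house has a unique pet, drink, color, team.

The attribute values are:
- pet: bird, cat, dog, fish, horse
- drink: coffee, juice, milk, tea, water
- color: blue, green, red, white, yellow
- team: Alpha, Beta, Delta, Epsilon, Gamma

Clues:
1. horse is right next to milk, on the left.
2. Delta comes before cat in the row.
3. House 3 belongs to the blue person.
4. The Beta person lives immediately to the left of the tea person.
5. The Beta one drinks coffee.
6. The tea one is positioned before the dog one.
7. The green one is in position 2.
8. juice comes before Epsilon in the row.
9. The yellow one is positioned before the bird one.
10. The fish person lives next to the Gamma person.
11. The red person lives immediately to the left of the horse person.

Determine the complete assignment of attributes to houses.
Solution:

House | Pet | Drink | Color | Team
----------------------------------
  1   | fish | coffee | red | Beta
  2   | horse | tea | green | Gamma
  3   | dog | milk | blue | Delta
  4   | cat | juice | yellow | Alpha
  5   | bird | water | white | Epsilon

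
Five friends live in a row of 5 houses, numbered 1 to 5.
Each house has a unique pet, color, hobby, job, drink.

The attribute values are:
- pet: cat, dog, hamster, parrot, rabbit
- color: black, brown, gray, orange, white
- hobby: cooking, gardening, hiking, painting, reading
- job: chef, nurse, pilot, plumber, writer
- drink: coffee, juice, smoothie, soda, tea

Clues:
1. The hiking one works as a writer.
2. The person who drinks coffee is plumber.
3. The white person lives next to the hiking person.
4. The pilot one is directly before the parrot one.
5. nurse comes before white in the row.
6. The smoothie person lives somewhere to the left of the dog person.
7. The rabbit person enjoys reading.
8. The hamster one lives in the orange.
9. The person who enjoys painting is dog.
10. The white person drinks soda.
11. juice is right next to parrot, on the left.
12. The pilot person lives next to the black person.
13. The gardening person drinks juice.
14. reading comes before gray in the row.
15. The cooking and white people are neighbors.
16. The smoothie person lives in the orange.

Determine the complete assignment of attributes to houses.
Solution:

House | Pet | Color | Hobby | Job | Drink
-----------------------------------------
  1   | cat | brown | gardening | pilot | juice
  2   | parrot | black | cooking | nurse | tea
  3   | rabbit | white | reading | chef | soda
  4   | hamster | orange | hiking | writer | smoothie
  5   | dog | gray | painting | plumber | coffee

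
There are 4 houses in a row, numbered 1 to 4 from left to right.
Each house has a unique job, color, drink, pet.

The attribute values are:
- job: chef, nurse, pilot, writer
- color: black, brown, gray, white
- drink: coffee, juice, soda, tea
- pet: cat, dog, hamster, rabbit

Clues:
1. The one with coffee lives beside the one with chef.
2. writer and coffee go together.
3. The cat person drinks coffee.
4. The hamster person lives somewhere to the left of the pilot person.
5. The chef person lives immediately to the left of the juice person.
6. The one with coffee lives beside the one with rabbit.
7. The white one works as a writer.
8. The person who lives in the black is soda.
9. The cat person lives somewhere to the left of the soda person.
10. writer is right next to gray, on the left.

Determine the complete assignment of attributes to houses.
Solution:

House | Job | Color | Drink | Pet
---------------------------------
  1   | writer | white | coffee | cat
  2   | chef | gray | tea | rabbit
  3   | nurse | brown | juice | hamster
  4   | pilot | black | soda | dog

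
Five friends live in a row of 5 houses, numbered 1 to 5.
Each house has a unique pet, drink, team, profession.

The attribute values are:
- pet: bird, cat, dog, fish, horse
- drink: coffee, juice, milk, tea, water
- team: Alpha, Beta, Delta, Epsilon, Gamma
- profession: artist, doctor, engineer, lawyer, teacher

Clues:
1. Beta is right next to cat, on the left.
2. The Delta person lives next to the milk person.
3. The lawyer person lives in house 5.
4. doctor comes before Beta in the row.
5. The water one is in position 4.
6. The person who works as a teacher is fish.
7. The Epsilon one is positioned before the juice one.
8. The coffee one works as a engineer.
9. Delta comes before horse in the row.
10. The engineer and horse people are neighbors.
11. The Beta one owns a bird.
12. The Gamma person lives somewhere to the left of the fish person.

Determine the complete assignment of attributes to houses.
Solution:

House | Pet | Drink | Team | Profession
---------------------------------------
  1   | dog | coffee | Delta | engineer
  2   | horse | milk | Gamma | doctor
  3   | fish | tea | Epsilon | teacher
  4   | bird | water | Beta | artist
  5   | cat | juice | Alpha | lawyer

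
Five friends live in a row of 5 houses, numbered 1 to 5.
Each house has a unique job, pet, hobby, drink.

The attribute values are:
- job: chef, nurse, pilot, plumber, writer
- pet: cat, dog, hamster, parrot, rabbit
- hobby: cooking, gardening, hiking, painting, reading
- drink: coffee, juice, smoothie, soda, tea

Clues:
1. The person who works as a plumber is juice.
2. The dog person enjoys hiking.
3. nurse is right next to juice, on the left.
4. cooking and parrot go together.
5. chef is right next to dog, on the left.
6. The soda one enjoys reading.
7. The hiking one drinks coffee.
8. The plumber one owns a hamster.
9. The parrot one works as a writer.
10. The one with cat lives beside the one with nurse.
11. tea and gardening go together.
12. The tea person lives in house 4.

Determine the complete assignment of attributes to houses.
Solution:

House | Job | Pet | Hobby | Drink
---------------------------------
  1   | chef | cat | reading | soda
  2   | nurse | dog | hiking | coffee
  3   | plumber | hamster | painting | juice
  4   | pilot | rabbit | gardening | tea
  5   | writer | parrot | cooking | smoothie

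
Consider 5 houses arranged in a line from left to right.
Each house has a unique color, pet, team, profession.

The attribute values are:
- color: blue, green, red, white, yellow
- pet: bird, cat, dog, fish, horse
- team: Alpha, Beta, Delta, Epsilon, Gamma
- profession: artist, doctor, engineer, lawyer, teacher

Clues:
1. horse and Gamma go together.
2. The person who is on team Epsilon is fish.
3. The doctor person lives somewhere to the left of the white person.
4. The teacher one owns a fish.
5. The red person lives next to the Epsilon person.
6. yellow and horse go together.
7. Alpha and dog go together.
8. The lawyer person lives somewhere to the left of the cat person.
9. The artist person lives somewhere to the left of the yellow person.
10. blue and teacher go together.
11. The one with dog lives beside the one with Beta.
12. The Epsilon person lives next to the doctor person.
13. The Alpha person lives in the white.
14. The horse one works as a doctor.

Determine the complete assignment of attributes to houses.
Solution:

House | Color | Pet | Team | Profession
---------------------------------------
  1   | red | bird | Delta | artist
  2   | blue | fish | Epsilon | teacher
  3   | yellow | horse | Gamma | doctor
  4   | white | dog | Alpha | lawyer
  5   | green | cat | Beta | engineer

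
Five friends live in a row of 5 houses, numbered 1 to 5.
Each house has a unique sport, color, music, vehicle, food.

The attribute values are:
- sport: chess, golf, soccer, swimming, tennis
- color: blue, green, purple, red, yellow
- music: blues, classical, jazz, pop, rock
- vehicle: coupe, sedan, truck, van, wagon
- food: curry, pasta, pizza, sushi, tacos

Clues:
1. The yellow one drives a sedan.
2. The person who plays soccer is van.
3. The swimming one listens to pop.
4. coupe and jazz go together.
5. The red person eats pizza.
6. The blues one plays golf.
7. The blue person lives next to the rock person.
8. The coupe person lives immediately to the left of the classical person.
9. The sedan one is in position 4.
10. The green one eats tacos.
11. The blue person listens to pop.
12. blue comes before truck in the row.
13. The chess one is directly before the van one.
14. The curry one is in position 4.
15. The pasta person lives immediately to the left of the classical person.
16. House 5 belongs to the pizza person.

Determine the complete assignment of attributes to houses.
Solution:

House | Sport | Color | Music | Vehicle | Food
----------------------------------------------
  1   | chess | purple | jazz | coupe | pasta
  2   | soccer | green | classical | van | tacos
  3   | swimming | blue | pop | wagon | sushi
  4   | tennis | yellow | rock | sedan | curry
  5   | golf | red | blues | truck | pizza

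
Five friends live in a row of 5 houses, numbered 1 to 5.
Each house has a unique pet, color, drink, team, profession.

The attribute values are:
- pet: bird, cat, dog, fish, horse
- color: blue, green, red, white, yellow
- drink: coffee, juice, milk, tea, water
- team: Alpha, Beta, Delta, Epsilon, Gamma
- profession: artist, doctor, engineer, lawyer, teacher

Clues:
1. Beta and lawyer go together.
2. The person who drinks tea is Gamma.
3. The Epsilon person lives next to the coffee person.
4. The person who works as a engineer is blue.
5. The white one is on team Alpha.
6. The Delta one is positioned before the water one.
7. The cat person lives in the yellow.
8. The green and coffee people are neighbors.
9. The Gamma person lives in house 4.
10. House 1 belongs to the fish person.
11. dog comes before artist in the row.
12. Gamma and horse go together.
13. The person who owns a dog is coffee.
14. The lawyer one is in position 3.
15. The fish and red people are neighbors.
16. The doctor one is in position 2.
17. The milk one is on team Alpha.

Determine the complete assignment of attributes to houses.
Solution:

House | Pet | Color | Drink | Team | Profession
-----------------------------------------------
  1   | fish | green | juice | Epsilon | teacher
  2   | dog | red | coffee | Delta | doctor
  3   | cat | yellow | water | Beta | lawyer
  4   | horse | blue | tea | Gamma | engineer
  5   | bird | white | milk | Alpha | artist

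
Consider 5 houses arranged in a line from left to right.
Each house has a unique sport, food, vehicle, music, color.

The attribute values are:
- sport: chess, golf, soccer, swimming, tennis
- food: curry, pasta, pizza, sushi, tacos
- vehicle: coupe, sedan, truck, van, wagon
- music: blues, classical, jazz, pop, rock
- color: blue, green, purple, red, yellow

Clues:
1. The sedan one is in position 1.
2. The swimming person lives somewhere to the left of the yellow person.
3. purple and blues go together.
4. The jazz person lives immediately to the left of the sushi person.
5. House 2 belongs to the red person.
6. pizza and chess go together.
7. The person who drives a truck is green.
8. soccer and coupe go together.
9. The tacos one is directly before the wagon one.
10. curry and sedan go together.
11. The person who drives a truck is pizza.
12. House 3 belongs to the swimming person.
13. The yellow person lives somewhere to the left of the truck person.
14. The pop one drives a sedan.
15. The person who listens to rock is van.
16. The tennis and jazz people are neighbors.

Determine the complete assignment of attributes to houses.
Solution:

House | Sport | Food | Vehicle | Music | Color
----------------------------------------------
  1   | tennis | curry | sedan | pop | blue
  2   | soccer | tacos | coupe | jazz | red
  3   | swimming | sushi | wagon | blues | purple
  4   | golf | pasta | van | rock | yellow
  5   | chess | pizza | truck | classical | green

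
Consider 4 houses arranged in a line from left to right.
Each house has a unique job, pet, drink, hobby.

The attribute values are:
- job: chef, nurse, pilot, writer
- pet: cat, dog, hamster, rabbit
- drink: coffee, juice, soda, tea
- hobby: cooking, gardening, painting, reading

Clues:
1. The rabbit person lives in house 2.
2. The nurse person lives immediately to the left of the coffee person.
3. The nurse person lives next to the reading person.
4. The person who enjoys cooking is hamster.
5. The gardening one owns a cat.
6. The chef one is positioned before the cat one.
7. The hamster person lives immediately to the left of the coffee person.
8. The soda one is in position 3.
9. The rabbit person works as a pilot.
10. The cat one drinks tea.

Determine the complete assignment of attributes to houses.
Solution:

House | Job | Pet | Drink | Hobby
---------------------------------
  1   | nurse | hamster | juice | cooking
  2   | pilot | rabbit | coffee | reading
  3   | chef | dog | soda | painting
  4   | writer | cat | tea | gardening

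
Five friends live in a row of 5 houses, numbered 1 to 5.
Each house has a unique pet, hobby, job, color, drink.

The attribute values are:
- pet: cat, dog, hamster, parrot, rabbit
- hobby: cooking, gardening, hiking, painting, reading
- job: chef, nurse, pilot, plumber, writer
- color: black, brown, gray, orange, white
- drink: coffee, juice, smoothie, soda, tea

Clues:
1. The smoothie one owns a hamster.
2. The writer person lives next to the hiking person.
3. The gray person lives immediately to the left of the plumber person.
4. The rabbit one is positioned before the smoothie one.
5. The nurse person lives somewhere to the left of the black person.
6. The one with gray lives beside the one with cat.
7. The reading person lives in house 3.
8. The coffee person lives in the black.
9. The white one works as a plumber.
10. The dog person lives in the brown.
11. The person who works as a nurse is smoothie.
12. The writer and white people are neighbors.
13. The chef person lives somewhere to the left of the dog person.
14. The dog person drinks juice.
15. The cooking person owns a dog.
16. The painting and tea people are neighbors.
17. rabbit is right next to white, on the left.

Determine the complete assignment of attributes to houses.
Solution:

House | Pet | Hobby | Job | Color | Drink
-----------------------------------------
  1   | rabbit | painting | writer | gray | soda
  2   | cat | hiking | plumber | white | tea
  3   | hamster | reading | nurse | orange | smoothie
  4   | parrot | gardening | chef | black | coffee
  5   | dog | cooking | pilot | brown | juice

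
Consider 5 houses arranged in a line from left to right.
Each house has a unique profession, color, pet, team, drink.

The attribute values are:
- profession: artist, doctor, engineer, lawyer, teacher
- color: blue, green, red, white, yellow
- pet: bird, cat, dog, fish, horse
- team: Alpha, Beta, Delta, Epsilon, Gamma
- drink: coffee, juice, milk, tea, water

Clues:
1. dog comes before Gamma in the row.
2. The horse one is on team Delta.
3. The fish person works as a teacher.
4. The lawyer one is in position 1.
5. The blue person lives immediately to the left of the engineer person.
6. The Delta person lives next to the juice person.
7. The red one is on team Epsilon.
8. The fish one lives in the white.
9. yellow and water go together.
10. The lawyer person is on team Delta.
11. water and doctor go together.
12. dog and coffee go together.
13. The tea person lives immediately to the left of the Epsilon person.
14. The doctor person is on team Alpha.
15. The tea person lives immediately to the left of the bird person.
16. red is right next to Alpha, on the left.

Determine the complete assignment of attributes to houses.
Solution:

House | Profession | Color | Pet | Team | Drink
-----------------------------------------------
  1   | lawyer | blue | horse | Delta | tea
  2   | engineer | red | bird | Epsilon | juice
  3   | doctor | yellow | cat | Alpha | water
  4   | artist | green | dog | Beta | coffee
  5   | teacher | white | fish | Gamma | milk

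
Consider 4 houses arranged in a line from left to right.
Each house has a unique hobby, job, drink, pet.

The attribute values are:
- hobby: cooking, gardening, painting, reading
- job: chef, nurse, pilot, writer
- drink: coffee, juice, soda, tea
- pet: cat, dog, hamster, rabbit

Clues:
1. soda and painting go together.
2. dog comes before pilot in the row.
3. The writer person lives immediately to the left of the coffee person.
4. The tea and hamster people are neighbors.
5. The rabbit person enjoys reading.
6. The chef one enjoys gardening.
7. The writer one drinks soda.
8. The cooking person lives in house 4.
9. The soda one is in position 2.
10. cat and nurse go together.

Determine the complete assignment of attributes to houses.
Solution:

House | Hobby | Job | Drink | Pet
---------------------------------
  1   | gardening | chef | tea | dog
  2   | painting | writer | soda | hamster
  3   | reading | pilot | coffee | rabbit
  4   | cooking | nurse | juice | cat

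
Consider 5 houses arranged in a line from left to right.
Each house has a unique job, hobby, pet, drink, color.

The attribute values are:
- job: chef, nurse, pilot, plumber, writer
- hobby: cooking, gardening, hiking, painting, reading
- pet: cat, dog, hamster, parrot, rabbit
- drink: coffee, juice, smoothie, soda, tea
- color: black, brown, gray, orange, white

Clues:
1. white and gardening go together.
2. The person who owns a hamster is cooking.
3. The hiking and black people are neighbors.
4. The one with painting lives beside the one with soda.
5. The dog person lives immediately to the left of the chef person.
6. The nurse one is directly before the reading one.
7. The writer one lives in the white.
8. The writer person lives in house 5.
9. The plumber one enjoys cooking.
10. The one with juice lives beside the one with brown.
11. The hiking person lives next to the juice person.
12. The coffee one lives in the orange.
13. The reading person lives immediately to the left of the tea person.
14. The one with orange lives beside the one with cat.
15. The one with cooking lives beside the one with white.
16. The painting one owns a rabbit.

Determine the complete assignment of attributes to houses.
Solution:

House | Job | Hobby | Pet | Drink | Color
-----------------------------------------
  1   | nurse | hiking | dog | coffee | orange
  2   | chef | reading | cat | juice | black
  3   | pilot | painting | rabbit | tea | brown
  4   | plumber | cooking | hamster | soda | gray
  5   | writer | gardening | parrot | smoothie | white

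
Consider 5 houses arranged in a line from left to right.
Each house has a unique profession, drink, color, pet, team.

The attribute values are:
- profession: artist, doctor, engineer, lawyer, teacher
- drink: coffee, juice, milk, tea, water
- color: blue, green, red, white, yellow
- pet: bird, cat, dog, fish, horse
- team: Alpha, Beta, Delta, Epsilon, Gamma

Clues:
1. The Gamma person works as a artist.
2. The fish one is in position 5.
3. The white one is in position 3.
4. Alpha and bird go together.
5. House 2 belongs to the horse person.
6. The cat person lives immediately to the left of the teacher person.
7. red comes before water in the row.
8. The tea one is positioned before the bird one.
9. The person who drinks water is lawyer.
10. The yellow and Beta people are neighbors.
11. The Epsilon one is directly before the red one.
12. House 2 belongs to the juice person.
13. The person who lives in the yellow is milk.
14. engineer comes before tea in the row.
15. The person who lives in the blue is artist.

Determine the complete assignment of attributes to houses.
Solution:

House | Profession | Drink | Color | Pet | Team
-----------------------------------------------
  1   | engineer | milk | yellow | cat | Epsilon
  2   | teacher | juice | red | horse | Beta
  3   | doctor | tea | white | dog | Delta
  4   | lawyer | water | green | bird | Alpha
  5   | artist | coffee | blue | fish | Gamma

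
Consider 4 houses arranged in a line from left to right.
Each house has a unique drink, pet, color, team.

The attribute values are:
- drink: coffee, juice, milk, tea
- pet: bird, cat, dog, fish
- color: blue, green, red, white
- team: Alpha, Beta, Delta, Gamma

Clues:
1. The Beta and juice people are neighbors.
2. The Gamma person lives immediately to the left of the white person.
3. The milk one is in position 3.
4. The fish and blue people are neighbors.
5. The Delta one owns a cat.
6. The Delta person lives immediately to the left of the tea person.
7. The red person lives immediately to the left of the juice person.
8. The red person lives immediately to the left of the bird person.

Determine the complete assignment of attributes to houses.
Solution:

House | Drink | Pet | Color | Team
----------------------------------
  1   | coffee | fish | red | Beta
  2   | juice | bird | blue | Gamma
  3   | milk | cat | white | Delta
  4   | tea | dog | green | Alpha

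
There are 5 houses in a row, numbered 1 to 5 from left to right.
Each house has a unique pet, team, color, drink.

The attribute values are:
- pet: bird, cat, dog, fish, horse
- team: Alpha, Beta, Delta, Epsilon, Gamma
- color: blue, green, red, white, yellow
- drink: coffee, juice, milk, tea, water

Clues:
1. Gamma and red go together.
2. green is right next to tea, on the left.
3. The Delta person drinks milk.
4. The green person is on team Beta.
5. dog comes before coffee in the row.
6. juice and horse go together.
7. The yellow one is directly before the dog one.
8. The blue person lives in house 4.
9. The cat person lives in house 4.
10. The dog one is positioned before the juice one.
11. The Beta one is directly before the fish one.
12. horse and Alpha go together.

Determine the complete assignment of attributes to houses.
Solution:

House | Pet | Team | Color | Drink
----------------------------------
  1   | bird | Delta | yellow | milk
  2   | dog | Beta | green | water
  3   | fish | Gamma | red | tea
  4   | cat | Epsilon | blue | coffee
  5   | horse | Alpha | white | juice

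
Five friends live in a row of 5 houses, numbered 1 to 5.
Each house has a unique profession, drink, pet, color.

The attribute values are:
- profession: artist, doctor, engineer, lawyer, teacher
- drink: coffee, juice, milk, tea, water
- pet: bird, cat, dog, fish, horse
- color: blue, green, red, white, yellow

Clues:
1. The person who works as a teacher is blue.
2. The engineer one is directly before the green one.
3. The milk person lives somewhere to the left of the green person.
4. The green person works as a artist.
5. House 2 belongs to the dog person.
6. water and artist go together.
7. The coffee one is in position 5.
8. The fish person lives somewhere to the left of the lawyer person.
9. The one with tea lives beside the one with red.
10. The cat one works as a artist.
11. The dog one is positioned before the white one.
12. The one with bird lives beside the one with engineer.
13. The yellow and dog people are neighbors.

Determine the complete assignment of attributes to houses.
Solution:

House | Profession | Drink | Pet | Color
----------------------------------------
  1   | doctor | tea | bird | yellow
  2   | engineer | milk | dog | red
  3   | artist | water | cat | green
  4   | teacher | juice | fish | blue
  5   | lawyer | coffee | horse | white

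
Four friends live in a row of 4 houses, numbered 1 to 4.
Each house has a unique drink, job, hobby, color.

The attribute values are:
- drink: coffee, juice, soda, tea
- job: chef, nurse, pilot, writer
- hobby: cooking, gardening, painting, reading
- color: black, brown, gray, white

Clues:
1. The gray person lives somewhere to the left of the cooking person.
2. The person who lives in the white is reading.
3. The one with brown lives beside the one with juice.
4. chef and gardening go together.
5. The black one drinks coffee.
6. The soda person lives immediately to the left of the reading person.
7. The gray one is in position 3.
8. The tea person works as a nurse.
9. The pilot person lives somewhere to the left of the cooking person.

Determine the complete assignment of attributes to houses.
Solution:

House | Drink | Job | Hobby | Color
-----------------------------------
  1   | soda | chef | gardening | brown
  2   | juice | pilot | reading | white
  3   | tea | nurse | painting | gray
  4   | coffee | writer | cooking | black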